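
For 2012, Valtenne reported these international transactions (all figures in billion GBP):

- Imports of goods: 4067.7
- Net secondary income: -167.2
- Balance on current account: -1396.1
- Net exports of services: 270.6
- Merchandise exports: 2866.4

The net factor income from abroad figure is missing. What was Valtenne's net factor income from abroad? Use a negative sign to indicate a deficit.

Current account = goods balance + services balance + net primary income + net secondary income
Sum of the known components = -1097.9
Net factor income from abroad = CA - (known components) = -1396.1 - (-1097.9) = -298.2

-298.2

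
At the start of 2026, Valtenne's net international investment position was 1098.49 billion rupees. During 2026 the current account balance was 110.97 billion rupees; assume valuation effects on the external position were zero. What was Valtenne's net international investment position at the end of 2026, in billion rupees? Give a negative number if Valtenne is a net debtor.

1209.46

With no valuation effects, change in NIIP = current account = 110.97
End-of-year NIIP = 1098.49 + 110.97 = 1209.46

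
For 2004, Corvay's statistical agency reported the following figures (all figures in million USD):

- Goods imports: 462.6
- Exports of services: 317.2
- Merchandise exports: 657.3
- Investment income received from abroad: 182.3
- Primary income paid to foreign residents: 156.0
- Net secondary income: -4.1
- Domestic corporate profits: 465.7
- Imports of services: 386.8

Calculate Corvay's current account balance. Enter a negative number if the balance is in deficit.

147.3

Goods balance = 657.3 - 462.6 = 194.7
Services balance = 317.2 - 386.8 = -69.6
Trade balance (goods + services) = 194.7 + (-69.6) = 125.1
Net primary income = 182.3 - 156.0 = 26.3
Net secondary income = -4.1
Current account = 125.1 + 26.3 + (-4.1) = 147.3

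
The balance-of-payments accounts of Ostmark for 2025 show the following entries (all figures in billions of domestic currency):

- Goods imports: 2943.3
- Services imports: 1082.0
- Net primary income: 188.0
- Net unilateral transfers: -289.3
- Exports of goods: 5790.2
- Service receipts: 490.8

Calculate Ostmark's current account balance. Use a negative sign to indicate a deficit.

Goods balance = 5790.2 - 2943.3 = 2846.9
Services balance = 490.8 - 1082.0 = -591.2
Trade balance (goods + services) = 2846.9 + (-591.2) = 2255.7
Net primary income = 188.0
Net secondary income = -289.3
Current account = 2255.7 + 188.0 + (-289.3) = 2154.4

2154.4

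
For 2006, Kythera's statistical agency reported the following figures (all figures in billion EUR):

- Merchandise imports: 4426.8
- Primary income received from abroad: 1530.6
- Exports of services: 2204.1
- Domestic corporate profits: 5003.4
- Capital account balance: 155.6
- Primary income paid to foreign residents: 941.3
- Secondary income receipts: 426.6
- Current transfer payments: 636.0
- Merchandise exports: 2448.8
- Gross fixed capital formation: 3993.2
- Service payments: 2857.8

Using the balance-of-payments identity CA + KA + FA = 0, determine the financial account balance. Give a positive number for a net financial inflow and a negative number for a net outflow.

Goods balance = 2448.8 - 4426.8 = -1978.0
Services balance = 2204.1 - 2857.8 = -653.7
Trade balance (goods + services) = -1978.0 + (-653.7) = -2631.7
Net primary income = 1530.6 - 941.3 = 589.3
Net secondary income = 426.6 - 636.0 = -209.4
Current account = -2631.7 + 589.3 + (-209.4) = -2251.8
Financial account = -(-2251.8 + 155.6) = 2096.2

2096.2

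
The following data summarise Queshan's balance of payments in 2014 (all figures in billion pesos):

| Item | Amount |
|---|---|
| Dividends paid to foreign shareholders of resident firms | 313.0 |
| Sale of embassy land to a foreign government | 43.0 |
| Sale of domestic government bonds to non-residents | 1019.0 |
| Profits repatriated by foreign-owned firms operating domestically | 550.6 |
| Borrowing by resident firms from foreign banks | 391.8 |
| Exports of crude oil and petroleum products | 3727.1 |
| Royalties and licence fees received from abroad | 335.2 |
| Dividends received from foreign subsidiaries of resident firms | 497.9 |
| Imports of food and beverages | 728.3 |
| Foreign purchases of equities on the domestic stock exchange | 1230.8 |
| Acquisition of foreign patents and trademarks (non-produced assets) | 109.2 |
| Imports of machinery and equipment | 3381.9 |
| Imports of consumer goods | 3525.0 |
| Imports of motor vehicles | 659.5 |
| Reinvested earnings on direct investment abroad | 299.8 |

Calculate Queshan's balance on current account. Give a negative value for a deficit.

Goods: -728.3 - 3381.9 + 3727.1 - 659.5 - 3525.0 = -4567.6
Services: 335.2
Primary income: -550.6 + 299.8 - 313.0 + 497.9 = -65.9
Current account = (-4567.6) + 335.2 + (-65.9) = -4298.3
(Excluded from the current account — capital account: sale of embassy land to a foreign government 43.0, acquisition of foreign patents and trademarks (non-produced assets) 109.2; financial account: sale of domestic government bonds to non-residents 1019.0, borrowing by resident firms from foreign banks 391.8, foreign purchases of equities on the domestic stock exchange 1230.8.)

-4298.3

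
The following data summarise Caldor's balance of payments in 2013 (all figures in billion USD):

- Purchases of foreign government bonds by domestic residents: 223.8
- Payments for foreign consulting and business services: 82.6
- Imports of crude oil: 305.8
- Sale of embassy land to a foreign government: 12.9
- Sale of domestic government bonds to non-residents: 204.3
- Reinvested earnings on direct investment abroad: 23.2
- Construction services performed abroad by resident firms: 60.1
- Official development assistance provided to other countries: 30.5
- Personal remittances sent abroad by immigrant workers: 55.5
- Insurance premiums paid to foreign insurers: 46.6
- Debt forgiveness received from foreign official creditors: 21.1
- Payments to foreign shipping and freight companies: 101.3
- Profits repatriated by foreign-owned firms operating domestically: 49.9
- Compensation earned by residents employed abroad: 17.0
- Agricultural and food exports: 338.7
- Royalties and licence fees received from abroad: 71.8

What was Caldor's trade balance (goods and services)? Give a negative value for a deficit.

Goods: -305.8 + 338.7 = 32.9
Services: -82.6 + 71.8 + 60.1 - 101.3 - 46.6 = -98.6
Trade balance = 32.9 + (-98.6) = -65.7
(Excluded from the trade balance — financial account: purchases of foreign government bonds by domestic residents 223.8, sale of domestic government bonds to non-residents 204.3; capital account: sale of embassy land to a foreign government 12.9, debt forgiveness received from foreign official creditors 21.1; primary income: reinvested earnings on direct investment abroad 23.2, profits repatriated by foreign-owned firms operating domestically 49.9, compensation earned by residents employed abroad 17.0; secondary income: official development assistance provided to other countries 30.5, personal remittances sent abroad by immigrant workers 55.5.)

-65.7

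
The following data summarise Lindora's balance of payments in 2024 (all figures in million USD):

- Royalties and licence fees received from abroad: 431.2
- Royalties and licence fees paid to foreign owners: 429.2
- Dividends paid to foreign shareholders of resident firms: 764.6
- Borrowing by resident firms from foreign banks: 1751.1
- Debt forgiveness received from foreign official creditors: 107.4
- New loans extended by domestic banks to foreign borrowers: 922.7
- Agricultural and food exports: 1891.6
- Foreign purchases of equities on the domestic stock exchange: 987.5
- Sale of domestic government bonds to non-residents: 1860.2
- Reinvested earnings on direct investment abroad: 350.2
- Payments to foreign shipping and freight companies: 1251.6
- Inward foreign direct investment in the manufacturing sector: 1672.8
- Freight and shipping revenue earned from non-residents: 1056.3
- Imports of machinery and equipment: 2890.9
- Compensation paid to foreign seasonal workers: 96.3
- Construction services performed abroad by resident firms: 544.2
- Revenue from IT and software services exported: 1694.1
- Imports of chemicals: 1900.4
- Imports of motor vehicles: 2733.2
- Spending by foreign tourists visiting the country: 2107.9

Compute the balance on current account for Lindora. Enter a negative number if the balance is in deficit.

-1990.7

Goods: -2890.9 + 1891.6 - 1900.4 - 2733.2 = -5632.9
Services: 431.2 + 2107.9 + 1694.1 + 544.2 - 1251.6 - 429.2 + 1056.3 = 4152.9
Primary income: -764.6 + 350.2 - 96.3 = -510.7
Current account = (-5632.9) + 4152.9 + (-510.7) = -1990.7
(Excluded from the current account — financial account: borrowing by resident firms from foreign banks 1751.1, new loans extended by domestic banks to foreign borrowers 922.7, foreign purchases of equities on the domestic stock exchange 987.5, sale of domestic government bonds to non-residents 1860.2, inward foreign direct investment in the manufacturing sector 1672.8; capital account: debt forgiveness received from foreign official creditors 107.4.)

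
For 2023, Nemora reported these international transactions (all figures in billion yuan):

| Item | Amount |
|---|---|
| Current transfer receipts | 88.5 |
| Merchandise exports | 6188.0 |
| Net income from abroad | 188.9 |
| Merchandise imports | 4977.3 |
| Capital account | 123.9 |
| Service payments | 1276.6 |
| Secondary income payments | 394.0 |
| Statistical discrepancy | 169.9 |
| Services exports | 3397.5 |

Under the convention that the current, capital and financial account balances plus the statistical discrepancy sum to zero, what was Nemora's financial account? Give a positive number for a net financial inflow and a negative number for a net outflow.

-3508.8

Goods balance = 6188.0 - 4977.3 = 1210.7
Services balance = 3397.5 - 1276.6 = 2120.9
Trade balance (goods + services) = 1210.7 + 2120.9 = 3331.6
Net primary income = 188.9
Net secondary income = 88.5 - 394.0 = -305.5
Current account = 3331.6 + 188.9 + (-305.5) = 3215.0
Financial account = -(3215.0 + 123.9 + 169.9) = -3508.8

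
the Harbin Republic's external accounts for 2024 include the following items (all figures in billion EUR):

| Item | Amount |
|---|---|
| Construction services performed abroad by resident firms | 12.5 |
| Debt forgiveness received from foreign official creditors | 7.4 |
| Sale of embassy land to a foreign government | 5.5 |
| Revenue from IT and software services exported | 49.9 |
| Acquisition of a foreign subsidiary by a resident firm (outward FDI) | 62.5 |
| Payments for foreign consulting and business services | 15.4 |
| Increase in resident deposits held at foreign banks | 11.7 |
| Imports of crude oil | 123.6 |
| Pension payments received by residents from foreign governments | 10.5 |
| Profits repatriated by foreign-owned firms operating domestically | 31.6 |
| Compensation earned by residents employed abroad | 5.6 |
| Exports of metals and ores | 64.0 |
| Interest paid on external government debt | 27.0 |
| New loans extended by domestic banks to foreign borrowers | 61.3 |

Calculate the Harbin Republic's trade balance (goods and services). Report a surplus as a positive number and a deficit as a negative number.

-12.6

Goods: 64.0 - 123.6 = -59.6
Services: 49.9 + 12.5 - 15.4 = 47.0
Trade balance = -59.6 + 47.0 = -12.6
(Excluded from the trade balance — capital account: debt forgiveness received from foreign official creditors 7.4, sale of embassy land to a foreign government 5.5; financial account: acquisition of a foreign subsidiary by a resident firm (outward FDI) 62.5, increase in resident deposits held at foreign banks 11.7, new loans extended by domestic banks to foreign borrowers 61.3; secondary income: pension payments received by residents from foreign governments 10.5; primary income: profits repatriated by foreign-owned firms operating domestically 31.6, compensation earned by residents employed abroad 5.6, interest paid on external government debt 27.0.)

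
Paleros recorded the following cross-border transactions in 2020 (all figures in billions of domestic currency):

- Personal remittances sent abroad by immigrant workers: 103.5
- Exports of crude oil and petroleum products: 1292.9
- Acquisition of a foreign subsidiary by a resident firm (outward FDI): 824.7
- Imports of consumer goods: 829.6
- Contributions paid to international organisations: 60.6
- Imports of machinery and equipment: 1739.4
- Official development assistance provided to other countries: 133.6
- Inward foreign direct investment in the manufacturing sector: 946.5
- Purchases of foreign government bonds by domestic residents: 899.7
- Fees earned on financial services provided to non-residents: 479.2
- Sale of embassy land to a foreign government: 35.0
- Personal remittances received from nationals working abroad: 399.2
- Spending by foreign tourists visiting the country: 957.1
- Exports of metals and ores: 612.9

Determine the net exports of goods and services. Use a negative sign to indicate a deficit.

Goods: 612.9 - 1739.4 - 829.6 + 1292.9 = -663.2
Services: 479.2 + 957.1 = 1436.3
Trade balance = -663.2 + 1436.3 = 773.1
(Excluded from the trade balance — secondary income: personal remittances sent abroad by immigrant workers 103.5, contributions paid to international organisations 60.6, official development assistance provided to other countries 133.6, personal remittances received from nationals working abroad 399.2; financial account: acquisition of a foreign subsidiary by a resident firm (outward FDI) 824.7, inward foreign direct investment in the manufacturing sector 946.5, purchases of foreign government bonds by domestic residents 899.7; capital account: sale of embassy land to a foreign government 35.0.)

773.1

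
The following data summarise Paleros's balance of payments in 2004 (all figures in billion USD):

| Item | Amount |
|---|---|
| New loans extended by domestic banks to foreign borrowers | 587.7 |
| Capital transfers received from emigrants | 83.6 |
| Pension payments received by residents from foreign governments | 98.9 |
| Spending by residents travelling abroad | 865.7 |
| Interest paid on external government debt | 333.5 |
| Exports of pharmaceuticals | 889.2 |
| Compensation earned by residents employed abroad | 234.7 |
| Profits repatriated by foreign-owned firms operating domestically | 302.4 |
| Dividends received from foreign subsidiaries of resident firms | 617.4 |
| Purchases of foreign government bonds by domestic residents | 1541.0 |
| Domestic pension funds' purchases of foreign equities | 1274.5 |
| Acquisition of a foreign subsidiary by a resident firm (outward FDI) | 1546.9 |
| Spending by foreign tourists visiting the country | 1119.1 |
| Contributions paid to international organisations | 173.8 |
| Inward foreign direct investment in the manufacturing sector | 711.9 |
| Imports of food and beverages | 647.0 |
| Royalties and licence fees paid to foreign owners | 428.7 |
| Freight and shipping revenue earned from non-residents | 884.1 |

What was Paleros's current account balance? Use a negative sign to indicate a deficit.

1092.3

Goods: 889.2 - 647.0 = 242.2
Services: 884.1 - 428.7 + 1119.1 - 865.7 = 708.8
Primary income: -333.5 + 234.7 - 302.4 + 617.4 = 216.2
Secondary income: 98.9 - 173.8 = -74.9
Current account = 242.2 + 708.8 + 216.2 + (-74.9) = 1092.3
(Excluded from the current account — financial account: new loans extended by domestic banks to foreign borrowers 587.7, purchases of foreign government bonds by domestic residents 1541.0, domestic pension funds' purchases of foreign equities 1274.5, acquisition of a foreign subsidiary by a resident firm (outward FDI) 1546.9, inward foreign direct investment in the manufacturing sector 711.9; capital account: capital transfers received from emigrants 83.6.)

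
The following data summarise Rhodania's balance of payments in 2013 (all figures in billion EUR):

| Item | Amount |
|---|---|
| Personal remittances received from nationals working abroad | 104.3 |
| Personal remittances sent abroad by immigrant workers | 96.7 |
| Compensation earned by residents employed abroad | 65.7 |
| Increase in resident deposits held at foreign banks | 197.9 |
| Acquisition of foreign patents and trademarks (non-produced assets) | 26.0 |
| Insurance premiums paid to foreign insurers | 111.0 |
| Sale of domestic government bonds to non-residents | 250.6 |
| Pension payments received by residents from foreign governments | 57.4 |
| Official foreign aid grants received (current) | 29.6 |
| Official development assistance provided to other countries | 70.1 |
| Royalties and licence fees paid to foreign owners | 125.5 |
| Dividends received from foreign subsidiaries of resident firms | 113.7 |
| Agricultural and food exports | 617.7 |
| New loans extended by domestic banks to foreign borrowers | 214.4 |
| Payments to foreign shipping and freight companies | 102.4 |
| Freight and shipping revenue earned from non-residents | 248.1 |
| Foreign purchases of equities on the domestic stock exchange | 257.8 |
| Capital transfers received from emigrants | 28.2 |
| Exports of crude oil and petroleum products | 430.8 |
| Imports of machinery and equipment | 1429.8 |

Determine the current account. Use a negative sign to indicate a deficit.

-268.2

Goods: 617.7 + 430.8 - 1429.8 = -381.3
Services: 248.1 - 111.0 - 125.5 - 102.4 = -90.8
Primary income: 113.7 + 65.7 = 179.4
Secondary income: 104.3 + 29.6 + 57.4 - 70.1 - 96.7 = 24.5
Current account = (-381.3) + (-90.8) + 179.4 + 24.5 = -268.2
(Excluded from the current account — financial account: increase in resident deposits held at foreign banks 197.9, sale of domestic government bonds to non-residents 250.6, new loans extended by domestic banks to foreign borrowers 214.4, foreign purchases of equities on the domestic stock exchange 257.8; capital account: acquisition of foreign patents and trademarks (non-produced assets) 26.0, capital transfers received from emigrants 28.2.)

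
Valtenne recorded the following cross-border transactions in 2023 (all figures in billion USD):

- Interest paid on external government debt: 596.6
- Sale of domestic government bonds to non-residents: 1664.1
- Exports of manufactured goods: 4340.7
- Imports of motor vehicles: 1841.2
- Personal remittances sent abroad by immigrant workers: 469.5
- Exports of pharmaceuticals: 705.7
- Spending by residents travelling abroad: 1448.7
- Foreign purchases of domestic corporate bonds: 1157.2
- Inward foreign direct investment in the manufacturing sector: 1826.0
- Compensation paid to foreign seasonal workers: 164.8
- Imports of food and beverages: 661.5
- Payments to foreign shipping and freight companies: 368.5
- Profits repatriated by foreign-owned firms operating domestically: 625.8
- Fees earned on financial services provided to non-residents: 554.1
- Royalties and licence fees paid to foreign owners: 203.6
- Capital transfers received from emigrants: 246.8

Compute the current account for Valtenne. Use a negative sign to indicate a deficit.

-779.7

Goods: -661.5 + 4340.7 + 705.7 - 1841.2 = 2543.7
Services: -203.6 - 368.5 - 1448.7 + 554.1 = -1466.7
Primary income: -164.8 - 625.8 - 596.6 = -1387.2
Secondary income: -469.5
Current account = 2543.7 + (-1466.7) + (-1387.2) + (-469.5) = -779.7
(Excluded from the current account — financial account: sale of domestic government bonds to non-residents 1664.1, foreign purchases of domestic corporate bonds 1157.2, inward foreign direct investment in the manufacturing sector 1826.0; capital account: capital transfers received from emigrants 246.8.)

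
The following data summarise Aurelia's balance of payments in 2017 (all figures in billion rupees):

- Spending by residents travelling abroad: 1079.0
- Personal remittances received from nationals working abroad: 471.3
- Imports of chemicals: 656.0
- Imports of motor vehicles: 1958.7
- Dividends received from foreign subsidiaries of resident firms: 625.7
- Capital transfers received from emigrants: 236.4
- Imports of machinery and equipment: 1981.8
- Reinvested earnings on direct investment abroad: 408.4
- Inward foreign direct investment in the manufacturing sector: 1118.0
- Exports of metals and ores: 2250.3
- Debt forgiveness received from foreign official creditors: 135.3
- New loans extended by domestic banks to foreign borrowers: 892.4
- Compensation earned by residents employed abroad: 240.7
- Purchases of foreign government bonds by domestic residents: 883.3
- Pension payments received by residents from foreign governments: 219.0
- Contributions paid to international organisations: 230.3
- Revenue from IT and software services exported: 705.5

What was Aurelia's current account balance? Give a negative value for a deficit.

Goods: -1958.7 - 656.0 - 1981.8 + 2250.3 = -2346.2
Services: -1079.0 + 705.5 = -373.5
Primary income: 408.4 + 240.7 + 625.7 = 1274.8
Secondary income: -230.3 + 219.0 + 471.3 = 460.0
Current account = (-2346.2) + (-373.5) + 1274.8 + 460.0 = -984.9
(Excluded from the current account — capital account: capital transfers received from emigrants 236.4, debt forgiveness received from foreign official creditors 135.3; financial account: inward foreign direct investment in the manufacturing sector 1118.0, new loans extended by domestic banks to foreign borrowers 892.4, purchases of foreign government bonds by domestic residents 883.3.)

-984.9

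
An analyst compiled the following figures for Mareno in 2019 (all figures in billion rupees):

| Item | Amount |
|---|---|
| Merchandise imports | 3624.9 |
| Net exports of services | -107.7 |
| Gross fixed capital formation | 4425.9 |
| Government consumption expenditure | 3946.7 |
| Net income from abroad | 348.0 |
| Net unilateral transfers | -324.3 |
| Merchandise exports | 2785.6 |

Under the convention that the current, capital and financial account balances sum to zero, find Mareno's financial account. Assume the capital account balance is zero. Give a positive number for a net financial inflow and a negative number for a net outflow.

Goods balance = 2785.6 - 3624.9 = -839.3
Services balance = -107.7
Trade balance (goods + services) = -839.3 + (-107.7) = -947.0
Net primary income = 348.0
Net secondary income = -324.3
Current account = -947.0 + 348.0 + (-324.3) = -923.3
Financial account = -(-923.3) = 923.3

923.3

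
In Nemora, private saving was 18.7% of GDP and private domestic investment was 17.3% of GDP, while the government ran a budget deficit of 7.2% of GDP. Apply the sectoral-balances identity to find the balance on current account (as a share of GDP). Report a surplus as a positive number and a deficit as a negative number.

By the sectoral-balances identity, CA = (S_private - I) + (T - G).
Private balance = 18.7 - 17.3 = 1.4
Government balance (T - G) = -7.2
CA = 1.4 + (-7.2) = -5.8

-5.8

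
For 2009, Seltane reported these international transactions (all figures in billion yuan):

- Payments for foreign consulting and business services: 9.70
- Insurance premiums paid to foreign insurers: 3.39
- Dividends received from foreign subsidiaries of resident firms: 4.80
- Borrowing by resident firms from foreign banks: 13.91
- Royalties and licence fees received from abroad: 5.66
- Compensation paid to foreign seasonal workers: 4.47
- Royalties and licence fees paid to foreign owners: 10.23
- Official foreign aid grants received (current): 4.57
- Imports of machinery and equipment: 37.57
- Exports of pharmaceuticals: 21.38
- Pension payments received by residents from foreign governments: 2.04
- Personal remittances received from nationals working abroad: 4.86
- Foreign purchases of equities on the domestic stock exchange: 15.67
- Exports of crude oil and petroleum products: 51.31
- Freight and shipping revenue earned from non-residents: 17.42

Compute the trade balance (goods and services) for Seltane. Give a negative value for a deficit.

34.88

Goods: 21.38 + 51.31 - 37.57 = 35.12
Services: -3.39 - 9.70 + 5.66 - 10.23 + 17.42 = -0.24
Trade balance = 35.12 + (-0.24) = 34.88
(Excluded from the trade balance — primary income: dividends received from foreign subsidiaries of resident firms 4.80, compensation paid to foreign seasonal workers 4.47; financial account: borrowing by resident firms from foreign banks 13.91, foreign purchases of equities on the domestic stock exchange 15.67; secondary income: official foreign aid grants received (current) 4.57, pension payments received by residents from foreign governments 2.04, personal remittances received from nationals working abroad 4.86.)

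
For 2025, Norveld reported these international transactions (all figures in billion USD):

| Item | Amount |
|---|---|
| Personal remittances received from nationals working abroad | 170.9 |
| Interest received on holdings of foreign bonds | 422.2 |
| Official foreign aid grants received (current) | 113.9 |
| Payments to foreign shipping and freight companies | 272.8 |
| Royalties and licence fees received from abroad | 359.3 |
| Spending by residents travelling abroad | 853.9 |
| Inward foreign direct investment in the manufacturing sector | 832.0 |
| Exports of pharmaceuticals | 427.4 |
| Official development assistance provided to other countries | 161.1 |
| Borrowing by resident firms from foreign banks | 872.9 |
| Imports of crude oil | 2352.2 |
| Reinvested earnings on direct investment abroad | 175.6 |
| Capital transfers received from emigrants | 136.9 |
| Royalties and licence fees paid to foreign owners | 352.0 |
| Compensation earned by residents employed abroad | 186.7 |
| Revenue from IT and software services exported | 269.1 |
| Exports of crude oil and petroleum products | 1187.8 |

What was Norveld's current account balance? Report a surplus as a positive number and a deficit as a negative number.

-679.1

Goods: 1187.8 + 427.4 - 2352.2 = -737.0
Services: -272.8 + 359.3 - 352.0 + 269.1 - 853.9 = -850.3
Primary income: 422.2 + 186.7 + 175.6 = 784.5
Secondary income: 113.9 + 170.9 - 161.1 = 123.7
Current account = (-737.0) + (-850.3) + 784.5 + 123.7 = -679.1
(Excluded from the current account — financial account: inward foreign direct investment in the manufacturing sector 832.0, borrowing by resident firms from foreign banks 872.9; capital account: capital transfers received from emigrants 136.9.)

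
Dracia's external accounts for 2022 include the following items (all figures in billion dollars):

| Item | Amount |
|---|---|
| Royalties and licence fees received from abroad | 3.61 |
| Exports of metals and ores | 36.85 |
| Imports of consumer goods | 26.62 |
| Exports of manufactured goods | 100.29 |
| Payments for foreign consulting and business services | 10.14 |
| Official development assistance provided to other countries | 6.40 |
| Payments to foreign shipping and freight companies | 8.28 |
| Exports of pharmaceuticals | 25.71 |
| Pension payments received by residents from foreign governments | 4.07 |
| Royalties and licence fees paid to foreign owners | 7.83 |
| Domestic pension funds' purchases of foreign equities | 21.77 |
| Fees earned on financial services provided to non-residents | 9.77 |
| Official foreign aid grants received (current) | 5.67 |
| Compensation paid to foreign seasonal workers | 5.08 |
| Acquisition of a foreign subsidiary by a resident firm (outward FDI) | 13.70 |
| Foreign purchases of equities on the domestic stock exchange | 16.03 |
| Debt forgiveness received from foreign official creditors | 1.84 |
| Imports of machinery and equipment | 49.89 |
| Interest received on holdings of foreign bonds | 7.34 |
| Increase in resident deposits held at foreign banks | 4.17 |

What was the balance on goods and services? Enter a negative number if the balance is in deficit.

73.47

Goods: -49.89 + 25.71 + 36.85 + 100.29 - 26.62 = 86.34
Services: 3.61 + 9.77 - 8.28 - 7.83 - 10.14 = -12.87
Trade balance = 86.34 + (-12.87) = 73.47
(Excluded from the trade balance — secondary income: official development assistance provided to other countries 6.40, pension payments received by residents from foreign governments 4.07, official foreign aid grants received (current) 5.67; financial account: domestic pension funds' purchases of foreign equities 21.77, acquisition of a foreign subsidiary by a resident firm (outward FDI) 13.70, foreign purchases of equities on the domestic stock exchange 16.03, increase in resident deposits held at foreign banks 4.17; primary income: compensation paid to foreign seasonal workers 5.08, interest received on holdings of foreign bonds 7.34; capital account: debt forgiveness received from foreign official creditors 1.84.)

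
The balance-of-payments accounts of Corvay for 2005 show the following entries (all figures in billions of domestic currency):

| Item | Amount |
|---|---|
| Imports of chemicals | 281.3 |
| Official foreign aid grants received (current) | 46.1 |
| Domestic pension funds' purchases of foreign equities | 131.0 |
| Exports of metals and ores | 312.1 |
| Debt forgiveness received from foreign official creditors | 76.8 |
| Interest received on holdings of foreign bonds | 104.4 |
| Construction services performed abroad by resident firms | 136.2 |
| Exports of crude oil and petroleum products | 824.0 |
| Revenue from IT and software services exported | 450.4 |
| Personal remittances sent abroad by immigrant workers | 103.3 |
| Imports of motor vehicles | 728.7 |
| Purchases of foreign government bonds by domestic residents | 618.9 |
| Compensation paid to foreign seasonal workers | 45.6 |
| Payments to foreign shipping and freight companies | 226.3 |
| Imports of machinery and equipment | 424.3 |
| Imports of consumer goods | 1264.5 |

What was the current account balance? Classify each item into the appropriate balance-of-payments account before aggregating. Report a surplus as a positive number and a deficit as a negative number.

-1200.8

Goods: -424.3 - 281.3 + 312.1 - 728.7 - 1264.5 + 824.0 = -1562.7
Services: 136.2 - 226.3 + 450.4 = 360.3
Primary income: -45.6 + 104.4 = 58.8
Secondary income: 46.1 - 103.3 = -57.2
Current account = (-1562.7) + 360.3 + 58.8 + (-57.2) = -1200.8
(Excluded from the current account — financial account: domestic pension funds' purchases of foreign equities 131.0, purchases of foreign government bonds by domestic residents 618.9; capital account: debt forgiveness received from foreign official creditors 76.8.)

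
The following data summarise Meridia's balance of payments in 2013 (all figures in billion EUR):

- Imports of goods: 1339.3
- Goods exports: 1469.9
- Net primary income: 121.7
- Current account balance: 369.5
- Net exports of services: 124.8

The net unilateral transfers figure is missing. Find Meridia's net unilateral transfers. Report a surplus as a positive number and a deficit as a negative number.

-7.6

Current account = goods balance + services balance + net primary income + net secondary income
Sum of the known components = 377.1
Net unilateral transfers = CA - (known components) = 369.5 - 377.1 = -7.6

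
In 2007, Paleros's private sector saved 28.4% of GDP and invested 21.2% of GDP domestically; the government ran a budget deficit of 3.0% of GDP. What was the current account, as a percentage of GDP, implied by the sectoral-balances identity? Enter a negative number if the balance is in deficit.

By the sectoral-balances identity, CA = (S_private - I) + (T - G).
Private balance = 28.4 - 21.2 = 7.2
Government balance (T - G) = -3.0
CA = 7.2 + (-3.0) = 4.2

4.2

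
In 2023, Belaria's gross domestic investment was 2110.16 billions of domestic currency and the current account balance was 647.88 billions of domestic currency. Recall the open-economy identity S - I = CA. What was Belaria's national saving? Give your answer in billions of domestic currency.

2758.04

S - I = CA (net lending to the rest of the world).
S = I + CA = 2110.16 + 647.88 = 2758.04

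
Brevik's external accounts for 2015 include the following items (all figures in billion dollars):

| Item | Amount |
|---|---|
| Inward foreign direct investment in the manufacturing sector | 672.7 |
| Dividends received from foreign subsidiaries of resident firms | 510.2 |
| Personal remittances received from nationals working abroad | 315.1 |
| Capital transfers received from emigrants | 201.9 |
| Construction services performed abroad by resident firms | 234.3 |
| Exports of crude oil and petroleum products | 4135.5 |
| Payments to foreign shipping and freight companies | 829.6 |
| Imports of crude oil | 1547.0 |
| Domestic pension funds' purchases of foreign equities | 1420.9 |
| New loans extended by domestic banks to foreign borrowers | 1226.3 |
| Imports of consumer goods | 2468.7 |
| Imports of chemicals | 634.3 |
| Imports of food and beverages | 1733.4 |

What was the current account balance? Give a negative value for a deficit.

-2017.9

Goods: -634.3 - 1547.0 - 2468.7 - 1733.4 + 4135.5 = -2247.9
Services: -829.6 + 234.3 = -595.3
Primary income: 510.2
Secondary income: 315.1
Current account = (-2247.9) + (-595.3) + 510.2 + 315.1 = -2017.9
(Excluded from the current account — financial account: inward foreign direct investment in the manufacturing sector 672.7, domestic pension funds' purchases of foreign equities 1420.9, new loans extended by domestic banks to foreign borrowers 1226.3; capital account: capital transfers received from emigrants 201.9.)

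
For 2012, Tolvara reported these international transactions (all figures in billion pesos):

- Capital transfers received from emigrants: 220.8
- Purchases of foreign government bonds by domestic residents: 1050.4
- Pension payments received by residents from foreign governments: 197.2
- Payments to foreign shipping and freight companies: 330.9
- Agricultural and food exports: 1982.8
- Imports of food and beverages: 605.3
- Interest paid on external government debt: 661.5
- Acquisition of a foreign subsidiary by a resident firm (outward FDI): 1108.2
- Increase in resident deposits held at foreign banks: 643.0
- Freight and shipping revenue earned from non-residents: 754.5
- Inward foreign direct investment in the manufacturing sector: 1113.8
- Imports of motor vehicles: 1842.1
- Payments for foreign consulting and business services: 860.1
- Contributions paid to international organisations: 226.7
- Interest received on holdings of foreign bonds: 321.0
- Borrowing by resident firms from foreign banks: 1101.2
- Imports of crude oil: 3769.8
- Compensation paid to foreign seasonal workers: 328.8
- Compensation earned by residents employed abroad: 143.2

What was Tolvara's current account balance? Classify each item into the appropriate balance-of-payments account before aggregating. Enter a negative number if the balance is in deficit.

Goods: -3769.8 - 1842.1 + 1982.8 - 605.3 = -4234.4
Services: -330.9 + 754.5 - 860.1 = -436.5
Primary income: -661.5 + 321.0 - 328.8 + 143.2 = -526.1
Secondary income: 197.2 - 226.7 = -29.5
Current account = (-4234.4) + (-436.5) + (-526.1) + (-29.5) = -5226.5
(Excluded from the current account — capital account: capital transfers received from emigrants 220.8; financial account: purchases of foreign government bonds by domestic residents 1050.4, acquisition of a foreign subsidiary by a resident firm (outward FDI) 1108.2, increase in resident deposits held at foreign banks 643.0, inward foreign direct investment in the manufacturing sector 1113.8, borrowing by resident firms from foreign banks 1101.2.)

-5226.5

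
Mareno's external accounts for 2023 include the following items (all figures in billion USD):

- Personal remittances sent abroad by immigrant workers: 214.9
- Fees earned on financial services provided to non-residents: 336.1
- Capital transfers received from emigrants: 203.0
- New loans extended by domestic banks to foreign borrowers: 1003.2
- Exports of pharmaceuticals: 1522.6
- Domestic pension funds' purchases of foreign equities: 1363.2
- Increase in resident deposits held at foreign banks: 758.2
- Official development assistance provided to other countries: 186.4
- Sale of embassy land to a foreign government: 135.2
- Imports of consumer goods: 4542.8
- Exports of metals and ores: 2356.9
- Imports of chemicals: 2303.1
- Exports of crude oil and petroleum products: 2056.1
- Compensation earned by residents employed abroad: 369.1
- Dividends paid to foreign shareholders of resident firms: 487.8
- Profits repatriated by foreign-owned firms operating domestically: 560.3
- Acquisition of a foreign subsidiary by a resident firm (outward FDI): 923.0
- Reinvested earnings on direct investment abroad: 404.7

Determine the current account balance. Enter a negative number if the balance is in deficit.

-1249.8

Goods: 2356.9 - 4542.8 + 1522.6 + 2056.1 - 2303.1 = -910.3
Services: 336.1
Primary income: 404.7 + 369.1 - 560.3 - 487.8 = -274.3
Secondary income: -214.9 - 186.4 = -401.3
Current account = (-910.3) + 336.1 + (-274.3) + (-401.3) = -1249.8
(Excluded from the current account — capital account: capital transfers received from emigrants 203.0, sale of embassy land to a foreign government 135.2; financial account: new loans extended by domestic banks to foreign borrowers 1003.2, domestic pension funds' purchases of foreign equities 1363.2, increase in resident deposits held at foreign banks 758.2, acquisition of a foreign subsidiary by a resident firm (outward FDI) 923.0.)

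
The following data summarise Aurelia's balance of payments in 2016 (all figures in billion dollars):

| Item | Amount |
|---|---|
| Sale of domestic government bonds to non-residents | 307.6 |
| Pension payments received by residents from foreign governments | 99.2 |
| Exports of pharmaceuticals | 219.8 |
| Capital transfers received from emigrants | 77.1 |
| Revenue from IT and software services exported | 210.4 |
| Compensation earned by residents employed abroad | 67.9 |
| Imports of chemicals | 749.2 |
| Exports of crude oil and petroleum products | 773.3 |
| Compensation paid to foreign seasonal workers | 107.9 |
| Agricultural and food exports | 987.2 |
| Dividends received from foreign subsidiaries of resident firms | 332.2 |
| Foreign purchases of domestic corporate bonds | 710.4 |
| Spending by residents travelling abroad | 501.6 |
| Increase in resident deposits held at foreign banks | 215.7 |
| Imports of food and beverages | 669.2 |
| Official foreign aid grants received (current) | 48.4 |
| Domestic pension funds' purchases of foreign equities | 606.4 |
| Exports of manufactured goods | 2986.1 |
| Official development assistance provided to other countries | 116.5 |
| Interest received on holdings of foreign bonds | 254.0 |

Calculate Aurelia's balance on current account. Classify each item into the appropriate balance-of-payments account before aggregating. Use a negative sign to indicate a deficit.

Goods: 773.3 - 749.2 + 987.2 - 669.2 + 219.8 + 2986.1 = 3548.0
Services: 210.4 - 501.6 = -291.2
Primary income: -107.9 + 254.0 + 67.9 + 332.2 = 546.2
Secondary income: -116.5 + 99.2 + 48.4 = 31.1
Current account = 3548.0 + (-291.2) + 546.2 + 31.1 = 3834.1
(Excluded from the current account — financial account: sale of domestic government bonds to non-residents 307.6, foreign purchases of domestic corporate bonds 710.4, increase in resident deposits held at foreign banks 215.7, domestic pension funds' purchases of foreign equities 606.4; capital account: capital transfers received from emigrants 77.1.)

3834.1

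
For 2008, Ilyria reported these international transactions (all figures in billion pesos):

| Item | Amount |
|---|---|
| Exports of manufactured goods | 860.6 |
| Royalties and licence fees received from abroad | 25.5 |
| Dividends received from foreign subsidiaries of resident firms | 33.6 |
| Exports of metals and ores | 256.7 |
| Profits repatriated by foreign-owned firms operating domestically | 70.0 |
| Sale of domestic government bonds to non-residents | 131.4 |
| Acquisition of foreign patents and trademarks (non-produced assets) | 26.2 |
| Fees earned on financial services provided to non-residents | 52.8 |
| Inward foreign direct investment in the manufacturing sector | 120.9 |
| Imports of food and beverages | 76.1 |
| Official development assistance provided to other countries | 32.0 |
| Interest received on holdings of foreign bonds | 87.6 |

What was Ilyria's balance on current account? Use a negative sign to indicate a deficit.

Goods: -76.1 + 256.7 + 860.6 = 1041.2
Services: 25.5 + 52.8 = 78.3
Primary income: 33.6 - 70.0 + 87.6 = 51.2
Secondary income: -32.0
Current account = 1041.2 + 78.3 + 51.2 + (-32.0) = 1138.7
(Excluded from the current account — financial account: sale of domestic government bonds to non-residents 131.4, inward foreign direct investment in the manufacturing sector 120.9; capital account: acquisition of foreign patents and trademarks (non-produced assets) 26.2.)

1138.7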